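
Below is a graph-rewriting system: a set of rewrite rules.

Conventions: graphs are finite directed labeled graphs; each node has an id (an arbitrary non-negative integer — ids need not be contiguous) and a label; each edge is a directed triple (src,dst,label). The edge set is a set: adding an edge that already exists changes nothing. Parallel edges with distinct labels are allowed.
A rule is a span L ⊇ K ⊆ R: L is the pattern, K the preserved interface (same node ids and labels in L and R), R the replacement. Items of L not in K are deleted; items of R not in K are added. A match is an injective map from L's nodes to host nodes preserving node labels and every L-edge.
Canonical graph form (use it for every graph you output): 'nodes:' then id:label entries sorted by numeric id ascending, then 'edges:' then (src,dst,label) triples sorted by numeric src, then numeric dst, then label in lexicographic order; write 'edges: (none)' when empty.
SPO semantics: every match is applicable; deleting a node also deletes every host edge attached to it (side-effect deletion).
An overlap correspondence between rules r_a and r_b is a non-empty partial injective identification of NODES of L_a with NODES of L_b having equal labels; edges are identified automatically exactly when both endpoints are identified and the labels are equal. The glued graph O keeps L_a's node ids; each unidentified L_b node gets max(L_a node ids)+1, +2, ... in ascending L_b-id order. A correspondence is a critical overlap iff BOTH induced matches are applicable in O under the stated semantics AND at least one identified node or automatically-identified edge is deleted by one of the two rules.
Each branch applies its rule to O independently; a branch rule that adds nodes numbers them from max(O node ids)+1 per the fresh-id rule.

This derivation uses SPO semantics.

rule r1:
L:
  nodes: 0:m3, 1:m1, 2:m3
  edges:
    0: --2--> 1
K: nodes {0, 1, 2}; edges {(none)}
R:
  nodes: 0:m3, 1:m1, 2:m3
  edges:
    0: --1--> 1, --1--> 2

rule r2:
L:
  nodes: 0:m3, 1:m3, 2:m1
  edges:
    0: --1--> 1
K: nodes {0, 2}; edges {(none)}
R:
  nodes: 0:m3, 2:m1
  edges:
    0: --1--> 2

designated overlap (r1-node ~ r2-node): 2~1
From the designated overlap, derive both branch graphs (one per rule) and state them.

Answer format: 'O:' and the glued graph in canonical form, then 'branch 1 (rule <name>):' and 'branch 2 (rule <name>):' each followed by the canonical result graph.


O:
nodes: 0:m3, 1:m1, 2:m3, 3:m3, 4:m1
edges: (0,1,2); (3,2,1)
branch 1 (rule r1):
nodes: 0:m3, 1:m1, 2:m3, 3:m3, 4:m1
edges: (0,1,1); (0,2,1); (3,2,1)
branch 2 (rule r2):
nodes: 0:m3, 1:m1, 3:m3, 4:m1
edges: (0,1,2); (3,4,1)


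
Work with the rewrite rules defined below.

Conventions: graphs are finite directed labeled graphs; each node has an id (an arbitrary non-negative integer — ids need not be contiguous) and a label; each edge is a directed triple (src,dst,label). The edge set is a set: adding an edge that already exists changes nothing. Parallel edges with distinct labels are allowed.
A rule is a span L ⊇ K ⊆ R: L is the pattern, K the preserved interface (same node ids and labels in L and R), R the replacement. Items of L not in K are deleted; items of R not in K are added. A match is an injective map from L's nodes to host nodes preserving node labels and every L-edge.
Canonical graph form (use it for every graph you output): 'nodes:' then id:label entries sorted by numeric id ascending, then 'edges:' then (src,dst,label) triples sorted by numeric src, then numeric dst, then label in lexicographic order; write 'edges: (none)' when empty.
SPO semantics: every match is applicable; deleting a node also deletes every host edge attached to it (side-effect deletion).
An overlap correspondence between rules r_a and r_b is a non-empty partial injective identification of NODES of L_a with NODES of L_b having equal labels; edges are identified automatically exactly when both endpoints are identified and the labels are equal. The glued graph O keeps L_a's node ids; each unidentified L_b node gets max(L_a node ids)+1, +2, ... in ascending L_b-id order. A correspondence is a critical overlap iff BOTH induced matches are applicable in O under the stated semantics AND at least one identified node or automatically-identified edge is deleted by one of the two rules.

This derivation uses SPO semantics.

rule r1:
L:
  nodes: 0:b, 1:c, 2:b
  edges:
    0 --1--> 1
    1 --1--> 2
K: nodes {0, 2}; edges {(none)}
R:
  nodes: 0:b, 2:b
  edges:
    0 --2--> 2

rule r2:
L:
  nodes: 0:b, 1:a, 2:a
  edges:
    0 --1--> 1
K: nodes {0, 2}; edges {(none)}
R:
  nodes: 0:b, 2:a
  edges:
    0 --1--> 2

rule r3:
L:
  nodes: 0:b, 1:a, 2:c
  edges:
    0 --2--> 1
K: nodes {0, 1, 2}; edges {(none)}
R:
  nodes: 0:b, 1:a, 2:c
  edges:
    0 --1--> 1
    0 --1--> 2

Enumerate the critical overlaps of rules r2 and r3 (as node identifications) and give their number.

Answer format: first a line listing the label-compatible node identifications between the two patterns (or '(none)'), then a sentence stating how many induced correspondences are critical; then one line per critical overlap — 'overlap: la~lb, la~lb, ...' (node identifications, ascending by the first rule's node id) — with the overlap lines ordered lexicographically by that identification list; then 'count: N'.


label-compatible node identifications between L(r2) and L(r3): 0~0, 1~1, 2~1
2 of the induced correspondences are critical overlaps of r2 and r3.
overlap: 0~0, 1~1
overlap: 1~1
count: 2


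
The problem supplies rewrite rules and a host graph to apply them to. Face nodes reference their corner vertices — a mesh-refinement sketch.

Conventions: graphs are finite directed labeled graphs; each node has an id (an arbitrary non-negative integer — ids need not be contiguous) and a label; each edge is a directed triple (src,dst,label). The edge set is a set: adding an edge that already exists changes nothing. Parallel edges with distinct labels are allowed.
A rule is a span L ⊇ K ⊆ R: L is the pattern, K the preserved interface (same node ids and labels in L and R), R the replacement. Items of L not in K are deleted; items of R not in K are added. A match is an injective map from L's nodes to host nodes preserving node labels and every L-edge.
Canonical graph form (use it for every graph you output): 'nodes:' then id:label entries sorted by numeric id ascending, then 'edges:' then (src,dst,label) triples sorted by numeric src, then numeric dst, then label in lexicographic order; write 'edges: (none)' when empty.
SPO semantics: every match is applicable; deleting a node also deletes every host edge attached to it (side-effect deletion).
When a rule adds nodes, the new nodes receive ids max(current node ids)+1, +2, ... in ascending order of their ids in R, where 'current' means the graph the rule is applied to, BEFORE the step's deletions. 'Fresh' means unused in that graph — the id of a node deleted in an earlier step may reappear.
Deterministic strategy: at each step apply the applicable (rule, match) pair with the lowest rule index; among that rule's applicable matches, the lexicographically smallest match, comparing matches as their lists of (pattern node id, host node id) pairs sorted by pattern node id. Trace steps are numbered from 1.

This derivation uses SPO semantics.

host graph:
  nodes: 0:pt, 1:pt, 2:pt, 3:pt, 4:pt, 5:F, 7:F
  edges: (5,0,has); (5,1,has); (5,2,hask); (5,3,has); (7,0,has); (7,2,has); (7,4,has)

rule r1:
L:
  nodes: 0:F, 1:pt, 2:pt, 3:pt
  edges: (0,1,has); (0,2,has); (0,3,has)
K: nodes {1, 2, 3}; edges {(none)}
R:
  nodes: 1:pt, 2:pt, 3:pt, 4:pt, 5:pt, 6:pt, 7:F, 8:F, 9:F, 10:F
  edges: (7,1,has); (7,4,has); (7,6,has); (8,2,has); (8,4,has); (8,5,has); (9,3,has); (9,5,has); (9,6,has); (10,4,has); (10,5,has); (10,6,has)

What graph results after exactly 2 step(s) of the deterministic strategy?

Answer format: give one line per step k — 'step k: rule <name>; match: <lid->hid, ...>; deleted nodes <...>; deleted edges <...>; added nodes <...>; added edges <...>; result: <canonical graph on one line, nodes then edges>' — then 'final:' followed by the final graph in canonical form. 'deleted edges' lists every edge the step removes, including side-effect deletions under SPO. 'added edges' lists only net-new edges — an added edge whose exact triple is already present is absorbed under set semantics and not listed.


step 1: rule r1; match: 0->5, 1->0, 2->1, 3->3; deleted nodes 5; deleted edges (5,0,has); (5,1,has); (5,2,hask); (5,3,has); added nodes 8, 9, 10, 11, 12, 13, 14; added edges (11,0,has); (11,8,has); (11,10,has); (12,1,has); (12,8,has); (12,9,has); (13,3,has); (13,9,has); (13,10,has); (14,8,has); (14,9,has); (14,10,has); result: nodes: 0:pt, 1:pt, 2:pt, 3:pt, 4:pt, 7:F, 8:pt, 9:pt, 10:pt, 11:F, 12:F, 13:F, 14:F edges: (7,0,has); (7,2,has); (7,4,has); (11,0,has); (11,8,has); (11,10,has); (12,1,has); (12,8,has); (12,9,has); (13,3,has); (13,9,has); (13,10,has); (14,8,has); (14,9,has); (14,10,has)
step 2: rule r1; match: 0->7, 1->0, 2->2, 3->4; deleted nodes 7; deleted edges (7,0,has); (7,2,has); (7,4,has); added nodes 15, 16, 17, 18, 19, 20, 21; added edges (18,0,has); (18,15,has); (18,17,has); (19,2,has); (19,15,has); (19,16,has); (20,4,has); (20,16,has); (20,17,has); (21,15,has); (21,16,has); (21,17,has); result: nodes: 0:pt, 1:pt, 2:pt, 3:pt, 4:pt, 8:pt, 9:pt, 10:pt, 11:F, 12:F, 13:F, 14:F, 15:pt, 16:pt, 17:pt, 18:F, 19:F, 20:F, 21:F edges: (11,0,has); (11,8,has); (11,10,has); (12,1,has); (12,8,has); (12,9,has); (13,3,has); (13,9,has); (13,10,has); (14,8,has); (14,9,has); (14,10,has); (18,0,has); (18,15,has); (18,17,has); (19,2,has); (19,15,has); (19,16,has); (20,4,has); (20,16,has); (20,17,has); (21,15,has); (21,16,has); (21,17,has)
final:
nodes: 0:pt, 1:pt, 2:pt, 3:pt, 4:pt, 8:pt, 9:pt, 10:pt, 11:F, 12:F, 13:F, 14:F, 15:pt, 16:pt, 17:pt, 18:F, 19:F, 20:F, 21:F
edges: (11,0,has); (11,8,has); (11,10,has); (12,1,has); (12,8,has); (12,9,has); (13,3,has); (13,9,has); (13,10,has); (14,8,has); (14,9,has); (14,10,has); (18,0,has); (18,15,has); (18,17,has); (19,2,has); (19,15,has); (19,16,has); (20,4,has); (20,16,has); (20,17,has); (21,15,has); (21,16,has); (21,17,has)


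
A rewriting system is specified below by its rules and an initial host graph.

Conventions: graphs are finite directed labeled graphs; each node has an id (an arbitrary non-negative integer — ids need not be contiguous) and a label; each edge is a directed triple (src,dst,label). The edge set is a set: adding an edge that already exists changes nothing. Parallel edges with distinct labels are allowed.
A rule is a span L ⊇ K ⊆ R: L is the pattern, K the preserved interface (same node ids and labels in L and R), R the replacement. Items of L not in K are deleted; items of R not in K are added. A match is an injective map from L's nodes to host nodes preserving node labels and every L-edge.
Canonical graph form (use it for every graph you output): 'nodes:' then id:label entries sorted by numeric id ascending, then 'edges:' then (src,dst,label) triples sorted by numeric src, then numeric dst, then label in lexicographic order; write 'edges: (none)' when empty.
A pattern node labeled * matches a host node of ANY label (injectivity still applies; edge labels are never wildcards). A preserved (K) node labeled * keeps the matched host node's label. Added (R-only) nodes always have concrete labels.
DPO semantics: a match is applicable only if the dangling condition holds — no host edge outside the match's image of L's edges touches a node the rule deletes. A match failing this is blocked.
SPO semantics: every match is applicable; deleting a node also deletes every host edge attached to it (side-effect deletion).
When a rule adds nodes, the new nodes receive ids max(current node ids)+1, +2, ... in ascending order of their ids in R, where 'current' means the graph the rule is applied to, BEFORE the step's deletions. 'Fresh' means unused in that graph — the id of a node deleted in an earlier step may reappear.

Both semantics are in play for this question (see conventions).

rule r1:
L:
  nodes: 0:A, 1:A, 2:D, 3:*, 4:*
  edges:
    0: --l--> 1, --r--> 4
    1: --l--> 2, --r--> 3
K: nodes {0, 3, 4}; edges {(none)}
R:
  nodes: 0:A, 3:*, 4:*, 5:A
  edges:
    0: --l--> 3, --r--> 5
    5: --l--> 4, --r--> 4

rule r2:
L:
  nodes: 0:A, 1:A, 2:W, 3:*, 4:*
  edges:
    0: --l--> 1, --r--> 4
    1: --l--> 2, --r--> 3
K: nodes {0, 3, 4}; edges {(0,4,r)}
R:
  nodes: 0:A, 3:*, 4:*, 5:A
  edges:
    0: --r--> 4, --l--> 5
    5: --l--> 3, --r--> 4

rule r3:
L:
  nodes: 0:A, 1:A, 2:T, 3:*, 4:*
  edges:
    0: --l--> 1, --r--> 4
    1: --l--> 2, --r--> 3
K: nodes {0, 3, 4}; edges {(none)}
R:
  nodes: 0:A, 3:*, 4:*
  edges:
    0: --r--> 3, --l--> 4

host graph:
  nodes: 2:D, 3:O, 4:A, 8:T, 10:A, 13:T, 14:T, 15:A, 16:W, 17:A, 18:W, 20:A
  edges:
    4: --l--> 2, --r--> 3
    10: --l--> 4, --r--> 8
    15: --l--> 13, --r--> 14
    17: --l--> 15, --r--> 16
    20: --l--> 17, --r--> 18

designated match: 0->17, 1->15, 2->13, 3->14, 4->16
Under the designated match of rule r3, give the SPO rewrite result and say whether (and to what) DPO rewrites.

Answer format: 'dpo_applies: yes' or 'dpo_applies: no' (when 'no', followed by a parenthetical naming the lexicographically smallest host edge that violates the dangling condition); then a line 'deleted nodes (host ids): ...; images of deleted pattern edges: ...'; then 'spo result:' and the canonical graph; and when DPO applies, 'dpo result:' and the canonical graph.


dpo_applies: yes
deleted nodes (host ids): 13, 15; images of deleted pattern edges: (15,13,l); (15,14,r); (17,15,l); (17,16,r)
spo result:
nodes: 2:D, 3:O, 4:A, 8:T, 10:A, 14:T, 16:W, 17:A, 18:W, 20:A
edges: (4,2,l); (4,3,r); (10,4,l); (10,8,r); (17,14,r); (17,16,l); (20,17,l); (20,18,r)
dpo result:
nodes: 2:D, 3:O, 4:A, 8:T, 10:A, 14:T, 16:W, 17:A, 18:W, 20:A
edges: (4,2,l); (4,3,r); (10,4,l); (10,8,r); (17,14,r); (17,16,l); (20,17,l); (20,18,r)


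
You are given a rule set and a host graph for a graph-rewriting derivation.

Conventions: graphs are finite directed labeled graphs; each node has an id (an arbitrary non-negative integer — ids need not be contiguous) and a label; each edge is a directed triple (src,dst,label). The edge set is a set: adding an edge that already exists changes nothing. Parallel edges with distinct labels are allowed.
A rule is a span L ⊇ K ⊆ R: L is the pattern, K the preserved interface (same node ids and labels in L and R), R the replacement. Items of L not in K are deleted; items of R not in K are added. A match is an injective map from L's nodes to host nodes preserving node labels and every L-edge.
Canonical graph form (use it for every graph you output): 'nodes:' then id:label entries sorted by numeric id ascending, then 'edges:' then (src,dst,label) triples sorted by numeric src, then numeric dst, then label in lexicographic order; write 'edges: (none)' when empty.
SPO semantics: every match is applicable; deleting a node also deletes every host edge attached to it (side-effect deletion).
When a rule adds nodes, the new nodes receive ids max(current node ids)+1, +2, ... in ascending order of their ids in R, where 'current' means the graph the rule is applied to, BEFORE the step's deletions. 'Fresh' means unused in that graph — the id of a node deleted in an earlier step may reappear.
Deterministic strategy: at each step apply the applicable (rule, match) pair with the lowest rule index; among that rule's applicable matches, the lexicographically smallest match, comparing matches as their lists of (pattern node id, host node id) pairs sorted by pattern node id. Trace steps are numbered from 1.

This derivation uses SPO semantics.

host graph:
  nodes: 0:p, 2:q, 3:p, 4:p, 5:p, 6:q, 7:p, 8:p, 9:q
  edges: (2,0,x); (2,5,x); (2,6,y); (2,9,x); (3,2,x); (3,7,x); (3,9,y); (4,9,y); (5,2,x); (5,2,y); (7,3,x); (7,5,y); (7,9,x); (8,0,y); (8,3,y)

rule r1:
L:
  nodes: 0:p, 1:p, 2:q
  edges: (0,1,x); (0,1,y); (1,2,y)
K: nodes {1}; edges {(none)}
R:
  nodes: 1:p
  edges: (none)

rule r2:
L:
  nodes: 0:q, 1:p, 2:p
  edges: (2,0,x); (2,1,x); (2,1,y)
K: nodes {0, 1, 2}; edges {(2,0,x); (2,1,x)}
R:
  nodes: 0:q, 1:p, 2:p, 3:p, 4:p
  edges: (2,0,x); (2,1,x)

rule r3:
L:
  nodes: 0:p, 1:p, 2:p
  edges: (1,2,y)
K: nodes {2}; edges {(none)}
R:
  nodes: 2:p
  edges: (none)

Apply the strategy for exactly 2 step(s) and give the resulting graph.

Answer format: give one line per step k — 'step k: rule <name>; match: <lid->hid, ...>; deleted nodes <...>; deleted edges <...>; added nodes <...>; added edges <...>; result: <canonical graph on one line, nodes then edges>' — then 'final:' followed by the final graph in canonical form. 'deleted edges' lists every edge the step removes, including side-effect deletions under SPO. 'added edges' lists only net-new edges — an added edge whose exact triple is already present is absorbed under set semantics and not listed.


step 1: rule r3; match: 0->0, 1->7, 2->5; deleted nodes 0, 7; deleted edges (2,0,x); (3,7,x); (7,3,x); (7,5,y); (7,9,x); (8,0,y); added nodes (none); added edges (none); result: nodes: 2:q, 3:p, 4:p, 5:p, 6:q, 8:p, 9:q edges: (2,5,x); (2,6,y); (2,9,x); (3,2,x); (3,9,y); (4,9,y); (5,2,x); (5,2,y); (8,3,y)
step 2: rule r3; match: 0->4, 1->8, 2->3; deleted nodes 4, 8; deleted edges (4,9,y); (8,3,y); added nodes (none); added edges (none); result: nodes: 2:q, 3:p, 5:p, 6:q, 9:q edges: (2,5,x); (2,6,y); (2,9,x); (3,2,x); (3,9,y); (5,2,x); (5,2,y)
final:
nodes: 2:q, 3:p, 5:p, 6:q, 9:q
edges: (2,5,x); (2,6,y); (2,9,x); (3,2,x); (3,9,y); (5,2,x); (5,2,y)


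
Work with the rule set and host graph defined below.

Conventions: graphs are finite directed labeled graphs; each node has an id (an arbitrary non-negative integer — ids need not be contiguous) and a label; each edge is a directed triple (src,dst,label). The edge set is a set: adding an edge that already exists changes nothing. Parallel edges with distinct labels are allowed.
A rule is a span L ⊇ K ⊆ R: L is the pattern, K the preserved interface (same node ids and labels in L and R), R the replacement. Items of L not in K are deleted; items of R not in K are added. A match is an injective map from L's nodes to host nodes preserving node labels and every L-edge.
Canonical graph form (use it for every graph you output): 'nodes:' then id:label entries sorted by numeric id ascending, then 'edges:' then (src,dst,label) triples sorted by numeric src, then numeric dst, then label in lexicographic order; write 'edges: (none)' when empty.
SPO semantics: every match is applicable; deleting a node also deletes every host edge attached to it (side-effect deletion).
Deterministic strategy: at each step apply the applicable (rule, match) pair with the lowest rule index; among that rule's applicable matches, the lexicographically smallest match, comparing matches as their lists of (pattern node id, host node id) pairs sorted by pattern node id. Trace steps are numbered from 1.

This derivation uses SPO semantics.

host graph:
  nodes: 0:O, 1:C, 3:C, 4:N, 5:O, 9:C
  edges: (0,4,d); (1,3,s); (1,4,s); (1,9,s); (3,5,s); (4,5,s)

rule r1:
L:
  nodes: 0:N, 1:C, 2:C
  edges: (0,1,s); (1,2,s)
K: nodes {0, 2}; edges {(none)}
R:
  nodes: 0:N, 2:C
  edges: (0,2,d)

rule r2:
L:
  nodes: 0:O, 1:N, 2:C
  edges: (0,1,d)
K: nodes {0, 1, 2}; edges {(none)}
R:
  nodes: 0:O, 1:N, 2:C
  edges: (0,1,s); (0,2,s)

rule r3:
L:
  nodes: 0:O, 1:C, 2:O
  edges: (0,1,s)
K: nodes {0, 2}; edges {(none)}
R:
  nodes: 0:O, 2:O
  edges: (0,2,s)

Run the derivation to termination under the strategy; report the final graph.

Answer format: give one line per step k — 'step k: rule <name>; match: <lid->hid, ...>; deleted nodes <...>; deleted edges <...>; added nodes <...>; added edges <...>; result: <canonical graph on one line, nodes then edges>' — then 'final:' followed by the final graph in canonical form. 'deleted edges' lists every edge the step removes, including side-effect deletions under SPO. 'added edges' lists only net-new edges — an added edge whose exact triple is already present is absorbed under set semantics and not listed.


step 1: rule r2; match: 0->0, 1->4, 2->1; deleted nodes (none); deleted edges (0,4,d); added nodes (none); added edges (0,1,s); (0,4,s); result: nodes: 0:O, 1:C, 3:C, 4:N, 5:O, 9:C edges: (0,1,s); (0,4,s); (1,3,s); (1,4,s); (1,9,s); (3,5,s); (4,5,s)
step 2: rule r3; match: 0->0, 1->1, 2->5; deleted nodes 1; deleted edges (0,1,s); (1,3,s); (1,4,s); (1,9,s); added nodes (none); added edges (0,5,s); result: nodes: 0:O, 3:C, 4:N, 5:O, 9:C edges: (0,4,s); (0,5,s); (3,5,s); (4,5,s)
final:
nodes: 0:O, 3:C, 4:N, 5:O, 9:C
edges: (0,4,s); (0,5,s); (3,5,s); (4,5,s)


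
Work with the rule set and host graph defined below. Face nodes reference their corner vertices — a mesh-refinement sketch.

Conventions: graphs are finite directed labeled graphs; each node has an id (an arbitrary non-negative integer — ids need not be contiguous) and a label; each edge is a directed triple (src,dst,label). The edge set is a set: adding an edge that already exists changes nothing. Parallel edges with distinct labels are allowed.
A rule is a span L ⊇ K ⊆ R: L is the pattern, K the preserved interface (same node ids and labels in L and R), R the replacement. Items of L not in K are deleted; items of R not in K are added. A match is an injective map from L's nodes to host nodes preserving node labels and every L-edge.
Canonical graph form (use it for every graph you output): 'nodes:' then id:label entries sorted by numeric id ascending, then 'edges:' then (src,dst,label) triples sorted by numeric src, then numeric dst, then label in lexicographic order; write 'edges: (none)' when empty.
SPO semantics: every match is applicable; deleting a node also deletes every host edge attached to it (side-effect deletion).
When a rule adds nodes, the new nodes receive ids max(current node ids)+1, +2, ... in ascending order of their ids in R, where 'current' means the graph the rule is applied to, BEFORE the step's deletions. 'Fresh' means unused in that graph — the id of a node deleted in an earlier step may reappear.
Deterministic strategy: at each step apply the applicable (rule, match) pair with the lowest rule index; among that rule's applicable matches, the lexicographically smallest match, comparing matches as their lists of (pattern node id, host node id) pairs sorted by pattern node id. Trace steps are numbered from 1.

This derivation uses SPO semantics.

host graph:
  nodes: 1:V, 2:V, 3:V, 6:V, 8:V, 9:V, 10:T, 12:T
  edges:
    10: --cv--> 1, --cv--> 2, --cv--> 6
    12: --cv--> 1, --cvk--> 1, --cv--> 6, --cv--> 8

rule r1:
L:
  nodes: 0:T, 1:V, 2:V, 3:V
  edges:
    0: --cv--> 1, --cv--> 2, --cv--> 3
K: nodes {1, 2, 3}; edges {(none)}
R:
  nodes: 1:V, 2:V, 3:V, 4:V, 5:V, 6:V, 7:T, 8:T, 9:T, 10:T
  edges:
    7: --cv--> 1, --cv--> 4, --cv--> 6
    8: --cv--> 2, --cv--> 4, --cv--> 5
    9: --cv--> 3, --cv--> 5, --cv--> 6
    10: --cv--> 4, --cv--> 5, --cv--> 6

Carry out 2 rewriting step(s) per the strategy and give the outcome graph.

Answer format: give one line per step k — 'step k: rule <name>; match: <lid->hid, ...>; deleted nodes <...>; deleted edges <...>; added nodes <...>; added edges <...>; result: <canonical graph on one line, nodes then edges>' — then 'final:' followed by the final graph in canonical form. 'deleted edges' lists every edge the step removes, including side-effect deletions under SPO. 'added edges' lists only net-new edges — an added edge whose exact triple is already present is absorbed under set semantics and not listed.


step 1: rule r1; match: 0->10, 1->1, 2->2, 3->6; deleted nodes 10; deleted edges (10,1,cv); (10,2,cv); (10,6,cv); added nodes 13, 14, 15, 16, 17, 18, 19; added edges (16,1,cv); (16,13,cv); (16,15,cv); (17,2,cv); (17,13,cv); (17,14,cv); (18,6,cv); (18,14,cv); (18,15,cv); (19,13,cv); (19,14,cv); (19,15,cv); result: nodes: 1:V, 2:V, 3:V, 6:V, 8:V, 9:V, 12:T, 13:V, 14:V, 15:V, 16:T, 17:T, 18:T, 19:T edges: (12,1,cv); (12,1,cvk); (12,6,cv); (12,8,cv); (16,1,cv); (16,13,cv); (16,15,cv); (17,2,cv); (17,13,cv); (17,14,cv); (18,6,cv); (18,14,cv); (18,15,cv); (19,13,cv); (19,14,cv); (19,15,cv)
step 2: rule r1; match: 0->12, 1->1, 2->6, 3->8; deleted nodes 12; deleted edges (12,1,cv); (12,1,cvk); (12,6,cv); (12,8,cv); added nodes 20, 21, 22, 23, 24, 25, 26; added edges (23,1,cv); (23,20,cv); (23,22,cv); (24,6,cv); (24,20,cv); (24,21,cv); (25,8,cv); (25,21,cv); (25,22,cv); (26,20,cv); (26,21,cv); (26,22,cv); result: nodes: 1:V, 2:V, 3:V, 6:V, 8:V, 9:V, 13:V, 14:V, 15:V, 16:T, 17:T, 18:T, 19:T, 20:V, 21:V, 22:V, 23:T, 24:T, 25:T, 26:T edges: (16,1,cv); (16,13,cv); (16,15,cv); (17,2,cv); (17,13,cv); (17,14,cv); (18,6,cv); (18,14,cv); (18,15,cv); (19,13,cv); (19,14,cv); (19,15,cv); (23,1,cv); (23,20,cv); (23,22,cv); (24,6,cv); (24,20,cv); (24,21,cv); (25,8,cv); (25,21,cv); (25,22,cv); (26,20,cv); (26,21,cv); (26,22,cv)
final:
nodes: 1:V, 2:V, 3:V, 6:V, 8:V, 9:V, 13:V, 14:V, 15:V, 16:T, 17:T, 18:T, 19:T, 20:V, 21:V, 22:V, 23:T, 24:T, 25:T, 26:T
edges: (16,1,cv); (16,13,cv); (16,15,cv); (17,2,cv); (17,13,cv); (17,14,cv); (18,6,cv); (18,14,cv); (18,15,cv); (19,13,cv); (19,14,cv); (19,15,cv); (23,1,cv); (23,20,cv); (23,22,cv); (24,6,cv); (24,20,cv); (24,21,cv); (25,8,cv); (25,21,cv); (25,22,cv); (26,20,cv); (26,21,cv); (26,22,cv)


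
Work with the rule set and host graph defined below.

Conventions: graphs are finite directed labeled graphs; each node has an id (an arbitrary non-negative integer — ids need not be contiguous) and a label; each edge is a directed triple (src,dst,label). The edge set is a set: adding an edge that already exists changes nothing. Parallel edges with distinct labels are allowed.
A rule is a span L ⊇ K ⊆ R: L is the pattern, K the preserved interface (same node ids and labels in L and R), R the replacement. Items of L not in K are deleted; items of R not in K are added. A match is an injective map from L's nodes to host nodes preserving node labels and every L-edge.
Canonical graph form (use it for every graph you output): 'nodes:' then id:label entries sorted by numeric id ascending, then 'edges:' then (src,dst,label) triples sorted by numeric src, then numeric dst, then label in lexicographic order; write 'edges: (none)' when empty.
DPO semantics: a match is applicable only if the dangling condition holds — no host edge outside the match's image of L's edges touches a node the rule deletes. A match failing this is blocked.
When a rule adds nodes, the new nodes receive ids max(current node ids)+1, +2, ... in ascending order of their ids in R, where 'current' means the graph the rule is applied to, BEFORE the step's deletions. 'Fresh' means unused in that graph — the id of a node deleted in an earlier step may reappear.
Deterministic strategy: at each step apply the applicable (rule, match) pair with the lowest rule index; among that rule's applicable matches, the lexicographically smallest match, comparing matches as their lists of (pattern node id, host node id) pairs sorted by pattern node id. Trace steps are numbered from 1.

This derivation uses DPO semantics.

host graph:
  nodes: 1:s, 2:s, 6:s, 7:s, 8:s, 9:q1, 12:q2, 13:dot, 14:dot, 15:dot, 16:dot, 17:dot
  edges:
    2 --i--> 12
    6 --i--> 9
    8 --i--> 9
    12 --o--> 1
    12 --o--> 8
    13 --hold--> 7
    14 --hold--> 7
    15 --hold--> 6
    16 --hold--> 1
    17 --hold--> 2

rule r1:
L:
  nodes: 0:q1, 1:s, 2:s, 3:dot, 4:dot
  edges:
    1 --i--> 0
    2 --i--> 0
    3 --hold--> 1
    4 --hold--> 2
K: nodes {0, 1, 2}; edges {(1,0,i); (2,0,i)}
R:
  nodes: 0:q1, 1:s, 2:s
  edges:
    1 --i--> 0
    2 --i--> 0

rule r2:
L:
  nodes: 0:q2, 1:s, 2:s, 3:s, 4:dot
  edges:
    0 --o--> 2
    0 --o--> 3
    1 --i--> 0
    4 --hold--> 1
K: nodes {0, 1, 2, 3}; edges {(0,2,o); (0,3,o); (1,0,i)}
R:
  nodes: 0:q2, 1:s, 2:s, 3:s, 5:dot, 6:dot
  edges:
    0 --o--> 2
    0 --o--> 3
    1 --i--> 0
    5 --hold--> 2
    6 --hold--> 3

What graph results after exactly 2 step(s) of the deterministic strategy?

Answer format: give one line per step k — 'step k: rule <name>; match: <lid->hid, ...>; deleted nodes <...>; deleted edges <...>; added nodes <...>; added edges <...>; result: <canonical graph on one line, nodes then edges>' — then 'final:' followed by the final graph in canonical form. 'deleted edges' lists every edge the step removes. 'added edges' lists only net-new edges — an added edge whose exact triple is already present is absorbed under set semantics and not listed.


step 1: rule r2; match: 0->12, 1->2, 2->1, 3->8, 4->17; deleted nodes 17; deleted edges (17,2,hold); added nodes 18, 19; added edges (18,1,hold); (19,8,hold); result: nodes: 1:s, 2:s, 6:s, 7:s, 8:s, 9:q1, 12:q2, 13:dot, 14:dot, 15:dot, 16:dot, 18:dot, 19:dot edges: (2,12,i); (6,9,i); (8,9,i); (12,1,o); (12,8,o); (13,7,hold); (14,7,hold); (15,6,hold); (16,1,hold); (18,1,hold); (19,8,hold)
step 2: rule r1; match: 0->9, 1->6, 2->8, 3->15, 4->19; deleted nodes 15, 19; deleted edges (15,6,hold); (19,8,hold); added nodes (none); added edges (none); result: nodes: 1:s, 2:s, 6:s, 7:s, 8:s, 9:q1, 12:q2, 13:dot, 14:dot, 16:dot, 18:dot edges: (2,12,i); (6,9,i); (8,9,i); (12,1,o); (12,8,o); (13,7,hold); (14,7,hold); (16,1,hold); (18,1,hold)
final:
nodes: 1:s, 2:s, 6:s, 7:s, 8:s, 9:q1, 12:q2, 13:dot, 14:dot, 16:dot, 18:dot
edges: (2,12,i); (6,9,i); (8,9,i); (12,1,o); (12,8,o); (13,7,hold); (14,7,hold); (16,1,hold); (18,1,hold)


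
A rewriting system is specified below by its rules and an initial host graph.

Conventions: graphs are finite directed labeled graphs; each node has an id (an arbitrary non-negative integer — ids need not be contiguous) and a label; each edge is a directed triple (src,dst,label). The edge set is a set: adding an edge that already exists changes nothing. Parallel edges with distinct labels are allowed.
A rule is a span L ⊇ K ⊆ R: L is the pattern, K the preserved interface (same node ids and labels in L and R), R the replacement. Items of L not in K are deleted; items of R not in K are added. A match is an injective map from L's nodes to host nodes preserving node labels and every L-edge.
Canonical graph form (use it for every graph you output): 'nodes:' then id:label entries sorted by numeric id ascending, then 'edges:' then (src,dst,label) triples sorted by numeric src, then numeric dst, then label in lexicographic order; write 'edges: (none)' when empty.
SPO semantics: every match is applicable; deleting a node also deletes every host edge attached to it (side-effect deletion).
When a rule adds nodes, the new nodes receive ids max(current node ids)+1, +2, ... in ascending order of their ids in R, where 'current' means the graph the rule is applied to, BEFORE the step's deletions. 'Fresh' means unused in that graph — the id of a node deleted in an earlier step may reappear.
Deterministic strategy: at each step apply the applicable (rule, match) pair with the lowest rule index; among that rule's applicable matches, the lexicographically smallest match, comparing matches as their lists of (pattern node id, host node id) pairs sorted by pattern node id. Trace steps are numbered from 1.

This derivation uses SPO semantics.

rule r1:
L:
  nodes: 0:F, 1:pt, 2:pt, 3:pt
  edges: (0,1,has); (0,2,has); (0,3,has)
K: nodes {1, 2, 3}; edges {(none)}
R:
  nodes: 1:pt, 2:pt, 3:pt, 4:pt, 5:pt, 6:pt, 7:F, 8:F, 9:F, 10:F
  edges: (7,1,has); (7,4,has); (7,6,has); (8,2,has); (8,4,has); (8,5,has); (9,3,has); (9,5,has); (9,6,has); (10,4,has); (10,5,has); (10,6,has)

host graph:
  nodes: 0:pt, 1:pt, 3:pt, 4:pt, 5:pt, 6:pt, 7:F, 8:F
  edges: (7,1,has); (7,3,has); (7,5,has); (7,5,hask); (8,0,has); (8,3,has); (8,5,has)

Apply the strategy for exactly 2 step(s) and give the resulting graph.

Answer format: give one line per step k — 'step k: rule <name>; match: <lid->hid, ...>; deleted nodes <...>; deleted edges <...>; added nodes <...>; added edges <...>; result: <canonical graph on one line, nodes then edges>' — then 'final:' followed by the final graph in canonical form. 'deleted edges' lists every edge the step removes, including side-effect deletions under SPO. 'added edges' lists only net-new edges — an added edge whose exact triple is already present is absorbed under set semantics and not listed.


step 1: rule r1; match: 0->7, 1->1, 2->3, 3->5; deleted nodes 7; deleted edges (7,1,has); (7,3,has); (7,5,has); (7,5,hask); added nodes 9, 10, 11, 12, 13, 14, 15; added edges (12,1,has); (12,9,has); (12,11,has); (13,3,has); (13,9,has); (13,10,has); (14,5,has); (14,10,has); (14,11,has); (15,9,has); (15,10,has); (15,11,has); result: nodes: 0:pt, 1:pt, 3:pt, 4:pt, 5:pt, 6:pt, 8:F, 9:pt, 10:pt, 11:pt, 12:F, 13:F, 14:F, 15:F edges: (8,0,has); (8,3,has); (8,5,has); (12,1,has); (12,9,has); (12,11,has); (13,3,has); (13,9,has); (13,10,has); (14,5,has); (14,10,has); (14,11,has); (15,9,has); (15,10,has); (15,11,has)
step 2: rule r1; match: 0->8, 1->0, 2->3, 3->5; deleted nodes 8; deleted edges (8,0,has); (8,3,has); (8,5,has); added nodes 16, 17, 18, 19, 20, 21, 22; added edges (19,0,has); (19,16,has); (19,18,has); (20,3,has); (20,16,has); (20,17,has); (21,5,has); (21,17,has); (21,18,has); (22,16,has); (22,17,has); (22,18,has); result: nodes: 0:pt, 1:pt, 3:pt, 4:pt, 5:pt, 6:pt, 9:pt, 10:pt, 11:pt, 12:F, 13:F, 14:F, 15:F, 16:pt, 17:pt, 18:pt, 19:F, 20:F, 21:F, 22:F edges: (12,1,has); (12,9,has); (12,11,has); (13,3,has); (13,9,has); (13,10,has); (14,5,has); (14,10,has); (14,11,has); (15,9,has); (15,10,has); (15,11,has); (19,0,has); (19,16,has); (19,18,has); (20,3,has); (20,16,has); (20,17,has); (21,5,has); (21,17,has); (21,18,has); (22,16,has); (22,17,has); (22,18,has)
final:
nodes: 0:pt, 1:pt, 3:pt, 4:pt, 5:pt, 6:pt, 9:pt, 10:pt, 11:pt, 12:F, 13:F, 14:F, 15:F, 16:pt, 17:pt, 18:pt, 19:F, 20:F, 21:F, 22:F
edges: (12,1,has); (12,9,has); (12,11,has); (13,3,has); (13,9,has); (13,10,has); (14,5,has); (14,10,has); (14,11,has); (15,9,has); (15,10,has); (15,11,has); (19,0,has); (19,16,has); (19,18,has); (20,3,has); (20,16,has); (20,17,has); (21,5,has); (21,17,has); (21,18,has); (22,16,has); (22,17,has); (22,18,has)


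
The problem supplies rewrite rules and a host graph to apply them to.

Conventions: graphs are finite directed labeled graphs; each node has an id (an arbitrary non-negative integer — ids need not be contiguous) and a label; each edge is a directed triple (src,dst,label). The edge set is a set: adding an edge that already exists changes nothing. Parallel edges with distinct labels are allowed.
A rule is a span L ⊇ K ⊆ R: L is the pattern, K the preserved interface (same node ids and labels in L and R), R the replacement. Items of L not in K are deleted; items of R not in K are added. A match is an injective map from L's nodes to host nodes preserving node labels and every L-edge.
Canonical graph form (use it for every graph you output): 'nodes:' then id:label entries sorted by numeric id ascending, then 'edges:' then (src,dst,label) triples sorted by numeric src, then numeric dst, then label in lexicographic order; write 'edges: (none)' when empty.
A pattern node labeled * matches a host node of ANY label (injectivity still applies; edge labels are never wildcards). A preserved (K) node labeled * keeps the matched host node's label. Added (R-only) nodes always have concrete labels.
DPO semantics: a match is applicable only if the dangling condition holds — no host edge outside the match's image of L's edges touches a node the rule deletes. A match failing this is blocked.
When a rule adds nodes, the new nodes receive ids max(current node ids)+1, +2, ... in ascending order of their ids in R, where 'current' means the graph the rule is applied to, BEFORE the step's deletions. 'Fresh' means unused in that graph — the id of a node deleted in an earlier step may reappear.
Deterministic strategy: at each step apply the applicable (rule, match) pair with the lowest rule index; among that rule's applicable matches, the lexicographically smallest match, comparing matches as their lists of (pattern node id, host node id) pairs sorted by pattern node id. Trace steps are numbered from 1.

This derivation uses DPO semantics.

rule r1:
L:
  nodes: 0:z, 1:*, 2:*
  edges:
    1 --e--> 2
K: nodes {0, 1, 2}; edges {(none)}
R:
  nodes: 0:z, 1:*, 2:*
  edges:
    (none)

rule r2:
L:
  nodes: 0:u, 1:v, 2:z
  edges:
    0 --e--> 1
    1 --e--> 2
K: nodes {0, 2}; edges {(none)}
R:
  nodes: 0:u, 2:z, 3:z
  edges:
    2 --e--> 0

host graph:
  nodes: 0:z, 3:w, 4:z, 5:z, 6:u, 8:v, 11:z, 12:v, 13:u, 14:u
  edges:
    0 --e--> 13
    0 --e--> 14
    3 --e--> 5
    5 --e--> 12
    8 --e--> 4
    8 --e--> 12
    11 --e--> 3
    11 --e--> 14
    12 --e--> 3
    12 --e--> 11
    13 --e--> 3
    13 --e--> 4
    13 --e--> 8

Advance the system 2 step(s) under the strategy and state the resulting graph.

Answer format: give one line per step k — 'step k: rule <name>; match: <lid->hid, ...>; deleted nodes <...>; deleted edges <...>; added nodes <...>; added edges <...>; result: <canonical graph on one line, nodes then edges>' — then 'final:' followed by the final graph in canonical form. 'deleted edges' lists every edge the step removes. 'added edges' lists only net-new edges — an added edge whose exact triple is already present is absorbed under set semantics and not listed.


step 1: rule r1; match: 0->0, 1->3, 2->5; deleted nodes (none); deleted edges (3,5,e); added nodes (none); added edges (none); result: nodes: 0:z, 3:w, 4:z, 5:z, 6:u, 8:v, 11:z, 12:v, 13:u, 14:u edges: (0,13,e); (0,14,e); (5,12,e); (8,4,e); (8,12,e); (11,3,e); (11,14,e); (12,3,e); (12,11,e); (13,3,e); (13,4,e); (13,8,e)
step 2: rule r1; match: 0->0, 1->5, 2->12; deleted nodes (none); deleted edges (5,12,e); added nodes (none); added edges (none); result: nodes: 0:z, 3:w, 4:z, 5:z, 6:u, 8:v, 11:z, 12:v, 13:u, 14:u edges: (0,13,e); (0,14,e); (8,4,e); (8,12,e); (11,3,e); (11,14,e); (12,3,e); (12,11,e); (13,3,e); (13,4,e); (13,8,e)
final:
nodes: 0:z, 3:w, 4:z, 5:z, 6:u, 8:v, 11:z, 12:v, 13:u, 14:u
edges: (0,13,e); (0,14,e); (8,4,e); (8,12,e); (11,3,e); (11,14,e); (12,3,e); (12,11,e); (13,3,e); (13,4,e); (13,8,e)


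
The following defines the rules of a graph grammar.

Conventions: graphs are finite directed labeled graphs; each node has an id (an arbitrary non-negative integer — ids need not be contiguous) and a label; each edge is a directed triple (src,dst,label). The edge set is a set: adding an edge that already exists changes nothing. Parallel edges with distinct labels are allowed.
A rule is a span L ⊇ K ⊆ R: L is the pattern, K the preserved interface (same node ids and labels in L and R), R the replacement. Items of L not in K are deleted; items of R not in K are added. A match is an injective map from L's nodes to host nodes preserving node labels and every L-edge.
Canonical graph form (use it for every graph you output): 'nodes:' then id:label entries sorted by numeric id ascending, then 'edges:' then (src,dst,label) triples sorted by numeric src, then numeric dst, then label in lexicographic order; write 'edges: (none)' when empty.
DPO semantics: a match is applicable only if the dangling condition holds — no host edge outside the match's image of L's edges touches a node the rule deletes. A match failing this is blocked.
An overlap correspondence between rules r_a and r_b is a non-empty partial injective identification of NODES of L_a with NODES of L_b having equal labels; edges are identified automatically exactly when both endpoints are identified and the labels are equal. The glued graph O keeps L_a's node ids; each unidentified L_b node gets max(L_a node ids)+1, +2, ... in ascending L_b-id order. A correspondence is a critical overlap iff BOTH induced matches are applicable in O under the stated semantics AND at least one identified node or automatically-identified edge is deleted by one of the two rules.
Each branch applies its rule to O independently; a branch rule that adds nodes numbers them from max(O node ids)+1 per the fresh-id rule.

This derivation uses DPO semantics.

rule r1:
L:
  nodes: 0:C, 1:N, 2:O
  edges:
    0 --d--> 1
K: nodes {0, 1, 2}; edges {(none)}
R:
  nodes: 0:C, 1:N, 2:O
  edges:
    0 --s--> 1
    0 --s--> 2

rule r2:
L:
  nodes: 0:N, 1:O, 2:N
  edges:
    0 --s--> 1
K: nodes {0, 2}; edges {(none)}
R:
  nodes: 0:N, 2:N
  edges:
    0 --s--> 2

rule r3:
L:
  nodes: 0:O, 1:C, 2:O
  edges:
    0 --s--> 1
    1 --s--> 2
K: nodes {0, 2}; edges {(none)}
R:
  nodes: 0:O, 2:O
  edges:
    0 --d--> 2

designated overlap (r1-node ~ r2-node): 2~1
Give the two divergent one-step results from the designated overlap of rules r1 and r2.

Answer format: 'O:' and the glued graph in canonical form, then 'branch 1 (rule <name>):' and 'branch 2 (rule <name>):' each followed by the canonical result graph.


O:
nodes: 0:C, 1:N, 2:O, 3:N, 4:N
edges: (0,1,d); (3,2,s)
branch 1 (rule r1):
nodes: 0:C, 1:N, 2:O, 3:N, 4:N
edges: (0,1,s); (0,2,s); (3,2,s)
branch 2 (rule r2):
nodes: 0:C, 1:N, 3:N, 4:N
edges: (0,1,d); (3,4,s)
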